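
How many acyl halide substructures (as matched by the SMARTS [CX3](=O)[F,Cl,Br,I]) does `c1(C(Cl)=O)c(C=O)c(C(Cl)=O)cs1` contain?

2

[CX3](=O)[F,Cl,Br,I] is the SMARTS for an acyl halide: a carbonyl carbon bonded to a halogen.
The molecule carries 2 separate instances of an acyl chloride (-C(=O)Cl) meeting every constraint; each maps to a distinct set of atoms, giving 2 matches.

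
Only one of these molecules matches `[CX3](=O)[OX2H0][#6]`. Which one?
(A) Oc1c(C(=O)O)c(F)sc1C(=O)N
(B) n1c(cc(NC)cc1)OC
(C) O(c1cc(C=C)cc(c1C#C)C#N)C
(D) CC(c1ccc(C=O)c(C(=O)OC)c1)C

D

[CX3](=O)[OX2H0][#6] describes a carbonyl carbon bonded to an oxygen that is itself bonded to carbon (no H on that O) (an ester).
(A) has a primary amide (-C(=O)NH2) but the carbonyl is bonded to N, not to an O-C linkage.
(B) has a methoxy ether (-OCH3) but the ether oxygen is not adjacent to a C=O carbon.
(C) has a methoxy ether (-OCH3) but the ether oxygen is not adjacent to a C=O carbon.
(D) contains a methyl-ester group (-C(=O)OCH3), which satisfies every atom and bond constraint.
So the answer is (D).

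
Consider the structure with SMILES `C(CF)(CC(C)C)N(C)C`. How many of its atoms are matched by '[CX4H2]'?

2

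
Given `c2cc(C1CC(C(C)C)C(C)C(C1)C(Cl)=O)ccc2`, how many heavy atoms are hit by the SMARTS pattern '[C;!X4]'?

1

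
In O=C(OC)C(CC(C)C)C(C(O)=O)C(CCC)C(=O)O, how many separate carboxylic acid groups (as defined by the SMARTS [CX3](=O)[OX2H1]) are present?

2

[CX3](=O)[OX2H1] is the SMARTS for a carboxylic acid: an sp2 carbon double-bonded to O and single-bonded to an -OH oxygen.
The molecule carries 2 separate instances of a carboxylic acid group (-C(=O)OH) meeting every constraint; each maps to a distinct set of atoms, giving 2 matches.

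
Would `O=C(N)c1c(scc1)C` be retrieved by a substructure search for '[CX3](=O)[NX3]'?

The pattern [CX3](=O)[NX3] describes a carbonyl carbon bonded to a trivalent nitrogen — an amide.
The molecule carries a primary amide (-C(=O)NH2), whose atoms satisfy every constraint of the query, so the pattern matches.

Yes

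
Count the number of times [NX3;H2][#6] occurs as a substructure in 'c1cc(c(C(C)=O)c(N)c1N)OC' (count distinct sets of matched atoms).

[NX3;H2][#6] is the SMARTS for a primary amine: a trivalent nitrogen with two H attached to carbon.
The molecule carries 2 separate instances of a primary amino group (-NH2) meeting every constraint; each maps to a distinct set of atoms, giving 2 matches.

2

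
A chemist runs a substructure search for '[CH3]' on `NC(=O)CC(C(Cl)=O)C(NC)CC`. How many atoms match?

Check the 13 heavy atoms by environment: 2× C (H2) → no; 2× C (H1) → no; 2× C (H3) → match; 1× N (H1) → no; 2× C (H0) → no; 2× O (H0) → no; 1× N (H2) → no; 1× Cl (H0) → no.
That gives 2 matching atoms.

2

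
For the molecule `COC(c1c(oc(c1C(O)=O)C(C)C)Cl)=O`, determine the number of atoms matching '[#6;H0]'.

Check the 16 heavy atoms by environment: 1× o (aromatic, H0) → no; 4× c (aromatic, H0) → match; 2× C (H0) → match; 3× O (H0) → no; 3× C (H3) → no; 1× C (H1) → no; 1× Cl (H0) → no; 1× O (H1) → no.
Summing the matching environments: 4 + 2 = 6 matching atoms.

6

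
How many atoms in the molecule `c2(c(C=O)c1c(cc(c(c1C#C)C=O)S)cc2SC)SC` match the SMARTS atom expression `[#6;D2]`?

Check the 21 heavy atoms by environment: 8× c (aromatic, D3) → no; 2× c (aromatic, D2) → match; 3× C (D2) → match; 2× O (D1) → no; 2× S (D2) → no; 3× C (D1) → no; 1× S (D1) → no.
Summing the matching environments: 2 + 3 = 5 matching atoms.

5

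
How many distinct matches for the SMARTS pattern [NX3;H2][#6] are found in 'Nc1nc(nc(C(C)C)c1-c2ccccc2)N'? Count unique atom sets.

2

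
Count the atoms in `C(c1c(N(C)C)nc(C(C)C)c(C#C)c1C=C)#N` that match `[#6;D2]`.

3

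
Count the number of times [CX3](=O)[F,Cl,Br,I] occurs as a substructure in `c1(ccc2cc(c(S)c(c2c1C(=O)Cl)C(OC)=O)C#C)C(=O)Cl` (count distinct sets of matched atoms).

2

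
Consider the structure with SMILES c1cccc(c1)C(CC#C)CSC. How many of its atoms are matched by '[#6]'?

The query [#6] means: #6 matches any atom with atomic number 6 (carbon, aromatic or aliphatic).
Check the 13 heavy atoms by environment: 6× C → match; 6× c (aromatic) → match; 1× S → no.
Summing the matching environments: 6 + 6 = 12 matching atoms.

12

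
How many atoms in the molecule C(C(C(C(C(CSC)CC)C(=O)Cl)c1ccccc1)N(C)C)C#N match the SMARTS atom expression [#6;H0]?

3

The query [#6;H0] means: any carbon with no attached hydrogen.
Check the 24 heavy atoms by environment: 3× C (H2) → no; 4× C (H1) → no; 2× C (H0) → match; 2× N (H0) → no; 4× C (H3) → no; 1× c (aromatic, H0) → match; 5× c (aromatic, H1) → no; 1× O (H0) → no; 1× Cl (H0) → no; 1× S (H0) → no.
Summing the matching environments: 2 + 1 = 3 matching atoms.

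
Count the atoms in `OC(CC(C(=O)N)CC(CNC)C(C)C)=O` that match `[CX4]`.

The query [CX4] means: C with X4: aliphatic carbon with exactly 4 total connections (bonds + H).
Check the 16 heavy atoms by environment: 9× C (X4) → match; 2× C (X3) → no; 2× O (X1) → no; 2× N (X3) → no; 1× O (X2) → no.
That gives 9 matching atoms.

9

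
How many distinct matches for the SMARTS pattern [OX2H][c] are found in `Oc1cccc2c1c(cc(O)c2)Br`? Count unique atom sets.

2

[OX2H][c] is the SMARTS for a phenol: a hydroxyl oxygen attached to an aromatic carbon.
The molecule carries 2 separate instances of a hydroxyl group (-OH) meeting every constraint; each maps to a distinct set of atoms, giving 2 matches.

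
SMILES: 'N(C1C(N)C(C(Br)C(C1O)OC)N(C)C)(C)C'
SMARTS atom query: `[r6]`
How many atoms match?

6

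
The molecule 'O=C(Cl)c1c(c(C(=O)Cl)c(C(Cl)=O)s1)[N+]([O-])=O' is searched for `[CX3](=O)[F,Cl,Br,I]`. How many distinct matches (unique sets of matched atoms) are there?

[CX3](=O)[F,Cl,Br,I] is the SMARTS for an acyl halide: a carbonyl carbon bonded to a halogen.
The molecule carries 3 separate instances of an acyl chloride (-C(=O)Cl) meeting every constraint; each maps to a distinct set of atoms, giving 3 matches.

3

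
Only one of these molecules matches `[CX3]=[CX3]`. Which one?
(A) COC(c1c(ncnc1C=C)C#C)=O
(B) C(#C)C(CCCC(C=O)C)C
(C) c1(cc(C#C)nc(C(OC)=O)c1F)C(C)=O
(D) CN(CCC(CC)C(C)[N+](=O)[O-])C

[CX3]=[CX3] describes a non-aromatic C=C double bond between two sp2 carbons (an alkene).
(A) contains a vinyl group (-CH=CH2), which satisfies every atom and bond constraint.
(B) has an ethynyl group (-C#CH) but the C-C bond is a triple bond, not a double bond.
(C) has an ethynyl group (-C#CH) but the C-C bond is a triple bond, not a double bond.
(D) has an ethyl group (-CH2CH3) but its C-C bond is a single bond between CX4 carbons, not CX3=CX3.
So the answer is (A).

A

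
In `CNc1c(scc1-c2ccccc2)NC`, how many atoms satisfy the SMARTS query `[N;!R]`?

2

The query [N;!R] means: aliphatic nitrogen not in a ring.
Check the 15 heavy atoms by environment: 1× s (aromatic, in 5-ring) → no; 4× c (aromatic, in 5-ring) → no; 2× N (acyclic) → match; 2× C (acyclic) → no; 6× c (aromatic, in 6-ring) → no.
That gives 2 matching atoms.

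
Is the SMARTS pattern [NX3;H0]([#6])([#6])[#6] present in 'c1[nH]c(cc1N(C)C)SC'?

Yes

The pattern [NX3;H0]([#6])([#6])[#6] describes a trivalent nitrogen with no H, bonded to three carbons — a tertiary amine.
The molecule carries a dimethylamino group (-N(CH3)2), whose atoms satisfy every constraint of the query, so the pattern matches.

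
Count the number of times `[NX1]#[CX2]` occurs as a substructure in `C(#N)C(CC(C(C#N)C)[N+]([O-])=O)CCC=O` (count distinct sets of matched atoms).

[NX1]#[CX2] is the SMARTS for a nitrile: a nitrogen triple-bonded to a two-connected carbon.
The molecule carries 2 separate instances of a nitrile (-C#N) meeting every constraint; each maps to a distinct set of atoms, giving 2 matches.

2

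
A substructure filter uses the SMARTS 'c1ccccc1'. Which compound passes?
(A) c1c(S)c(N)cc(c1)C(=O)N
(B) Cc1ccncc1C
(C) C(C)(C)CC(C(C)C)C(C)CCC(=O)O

A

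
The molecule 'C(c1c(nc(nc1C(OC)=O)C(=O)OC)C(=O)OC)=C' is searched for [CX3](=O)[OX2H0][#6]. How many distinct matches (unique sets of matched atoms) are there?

3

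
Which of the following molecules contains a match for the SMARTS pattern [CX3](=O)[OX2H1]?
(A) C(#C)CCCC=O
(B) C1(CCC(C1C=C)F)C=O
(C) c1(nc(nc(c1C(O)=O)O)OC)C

[CX3](=O)[OX2H1] describes an sp2 carbon double-bonded to O and single-bonded to an -OH oxygen (a carboxylic acid).
(A) has an aldehyde (-CHO) but there is no singly-bonded oxygen on the carbonyl carbon.
(B) has an aldehyde (-CHO) but there is no singly-bonded oxygen on the carbonyl carbon.
(C) contains a carboxylic acid group (-C(=O)OH), which satisfies every atom and bond constraint.
So the answer is (C).

C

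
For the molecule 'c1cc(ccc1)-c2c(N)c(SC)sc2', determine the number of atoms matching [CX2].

The query [CX2] means: C with X2: aliphatic carbon with exactly 2 total connections.
Check the 14 heavy atoms by environment: 1× s (aromatic, X2) → no; 10× c (aromatic, X3) → no; 1× N (X3) → no; 1× S (X2) → no; 1× C (X4) → no.
No environment satisfies the query, so 0 matching atoms.

0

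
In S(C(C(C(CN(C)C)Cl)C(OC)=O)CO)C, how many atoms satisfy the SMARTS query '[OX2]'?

2

The query [OX2] means: aliphatic oxygen with two total connections — ether, hydroxyl, or ester single-bond O.
Check the 16 heavy atoms by environment: 9× C (X4) → no; 1× C (X3) → no; 1× O (X1) → no; 2× O (X2) → match; 1× Cl (X1) → no; 1× N (X3) → no; 1× S (X2) → no.
That gives 2 matching atoms.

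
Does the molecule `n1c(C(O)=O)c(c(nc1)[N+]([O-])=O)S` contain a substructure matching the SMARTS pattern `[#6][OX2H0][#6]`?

The pattern [#6][OX2H0][#6] describes an aliphatic oxygen bridging two carbons with no H on the oxygen — an ether.
The closest candidate here is a carboxylic acid group (-C(=O)OH), but the -OH oxygen has H1; the =O is OX1, not OX2. No other fragment satisfies the full query, so there is no match.

No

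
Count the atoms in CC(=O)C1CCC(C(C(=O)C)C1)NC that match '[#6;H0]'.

The query [#6;H0] means: any carbon with no attached hydrogen.
Check the 14 heavy atoms by environment: 3× C (H1) → no; 3× C (H2) → no; 2× C (H0) → match; 2× O (H0) → no; 3× C (H3) → no; 1× N (H1) → no.
That gives 2 matching atoms.

2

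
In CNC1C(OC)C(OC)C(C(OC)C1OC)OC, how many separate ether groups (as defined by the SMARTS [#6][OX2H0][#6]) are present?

5

[#6][OX2H0][#6] is the SMARTS for an ether: an aliphatic oxygen bridging two carbons with no H on the oxygen.
The molecule carries 5 separate instances of a methoxy ether (-OCH3) meeting every constraint; each maps to a distinct set of atoms, giving 5 matches.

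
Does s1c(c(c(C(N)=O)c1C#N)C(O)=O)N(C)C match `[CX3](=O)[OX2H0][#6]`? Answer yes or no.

No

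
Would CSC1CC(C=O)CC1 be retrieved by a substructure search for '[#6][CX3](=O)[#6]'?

The pattern [#6][CX3](=O)[#6] describes a carbonyl carbon (no H) flanked by two carbons — a ketone.
The closest candidate here is an aldehyde (-CHO), but the carbonyl carbon has H1, so it is not flanked by two carbons. No other fragment satisfies the full query, so there is no match.

No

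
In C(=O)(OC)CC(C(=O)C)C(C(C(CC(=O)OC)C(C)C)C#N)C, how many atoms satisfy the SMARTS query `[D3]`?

8

Check the 23 heavy atoms by environment: 3× C (D2) → no; 8× C (D3) → match; 3× O (D1) → no; 2× O (D2) → no; 6× C (D1) → no; 1× N (D1) → no.
That gives 8 matching atoms.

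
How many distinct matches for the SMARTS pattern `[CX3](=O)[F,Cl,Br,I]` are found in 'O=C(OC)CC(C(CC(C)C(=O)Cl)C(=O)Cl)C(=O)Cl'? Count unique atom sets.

3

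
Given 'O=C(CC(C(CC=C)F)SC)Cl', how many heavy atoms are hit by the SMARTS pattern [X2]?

1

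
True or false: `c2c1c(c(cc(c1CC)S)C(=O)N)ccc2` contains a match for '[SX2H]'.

The pattern [SX2H] describes an aliphatic sulfur with two connections, one being H — a thiol.
The molecule carries a thiol (-SH), whose atoms satisfy every constraint of the query, so the pattern matches.

True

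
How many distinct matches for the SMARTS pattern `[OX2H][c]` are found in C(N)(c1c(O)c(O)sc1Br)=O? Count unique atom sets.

[OX2H][c] is the SMARTS for a phenol: a hydroxyl oxygen attached to an aromatic carbon.
The molecule carries 2 separate instances of a hydroxyl group (-OH) meeting every constraint; each maps to a distinct set of atoms, giving 2 matches.

2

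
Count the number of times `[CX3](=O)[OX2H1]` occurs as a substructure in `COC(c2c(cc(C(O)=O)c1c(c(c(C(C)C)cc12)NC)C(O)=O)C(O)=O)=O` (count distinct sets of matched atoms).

3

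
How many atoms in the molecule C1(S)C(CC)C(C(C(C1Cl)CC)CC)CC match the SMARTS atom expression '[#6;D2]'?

Check the 16 heavy atoms by environment: 6× C (D3) → no; 4× C (D2) → match; 4× C (D1) → no; 1× S (D1) → no; 1× Cl (D1) → no.
That gives 4 matching atoms.

4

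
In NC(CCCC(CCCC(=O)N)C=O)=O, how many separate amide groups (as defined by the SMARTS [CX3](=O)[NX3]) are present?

2

[CX3](=O)[NX3] is the SMARTS for an amide: a carbonyl carbon bonded to a trivalent nitrogen.
The molecule carries 2 separate instances of a primary amide (-C(=O)NH2) meeting every constraint; each maps to a distinct set of atoms, giving 2 matches.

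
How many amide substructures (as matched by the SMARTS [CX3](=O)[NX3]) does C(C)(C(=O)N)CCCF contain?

[CX3](=O)[NX3] is the SMARTS for an amide: a carbonyl carbon bonded to a trivalent nitrogen.
Exactly one fragment in the molecule meets all constraints, giving 1 match.

1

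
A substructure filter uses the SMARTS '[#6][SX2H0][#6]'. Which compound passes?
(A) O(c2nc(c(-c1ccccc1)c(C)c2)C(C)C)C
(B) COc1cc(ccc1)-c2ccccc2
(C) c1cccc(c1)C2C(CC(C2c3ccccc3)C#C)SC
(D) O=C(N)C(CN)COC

[#6][SX2H0][#6] describes an aliphatic sulfur bridging two carbons with no H on the sulfur (a thioether).
(A) has a methoxy ether (-OCH3) but the bridging atom is O, not S.
(B) has a methoxy ether (-OCH3) but the bridging atom is O, not S.
(C) contains a methylthio ether (-SCH3), which satisfies every atom and bond constraint.
(D) has a methoxy ether (-OCH3) but the bridging atom is O, not S.
So the answer is (C).

C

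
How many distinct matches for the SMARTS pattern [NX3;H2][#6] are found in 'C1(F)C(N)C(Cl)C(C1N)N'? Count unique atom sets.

3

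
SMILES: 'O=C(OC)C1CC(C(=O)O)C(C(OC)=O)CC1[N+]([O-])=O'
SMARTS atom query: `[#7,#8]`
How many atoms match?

9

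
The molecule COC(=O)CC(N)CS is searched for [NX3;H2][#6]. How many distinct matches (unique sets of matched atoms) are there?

1

[NX3;H2][#6] is the SMARTS for a primary amine: a trivalent nitrogen with two H attached to carbon.
Exactly one fragment in the molecule meets all constraints, giving 1 match.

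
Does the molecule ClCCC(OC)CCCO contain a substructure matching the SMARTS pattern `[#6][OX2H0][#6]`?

Yes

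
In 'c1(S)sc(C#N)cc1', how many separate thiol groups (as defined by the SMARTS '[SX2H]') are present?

1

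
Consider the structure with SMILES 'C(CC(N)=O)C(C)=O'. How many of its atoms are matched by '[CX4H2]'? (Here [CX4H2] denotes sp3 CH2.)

2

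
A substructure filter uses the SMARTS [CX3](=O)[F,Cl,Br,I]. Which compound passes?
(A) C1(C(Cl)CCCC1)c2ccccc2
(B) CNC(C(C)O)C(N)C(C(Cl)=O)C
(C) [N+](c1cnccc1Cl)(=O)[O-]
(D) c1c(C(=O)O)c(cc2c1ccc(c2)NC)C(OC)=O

[CX3](=O)[F,Cl,Br,I] describes a carbonyl carbon bonded to a halogen (an acyl halide).
(A) has a chloro substituent but the Cl is not on a carbonyl carbon.
(B) contains an acyl chloride (-C(=O)Cl), which satisfies every atom and bond constraint.
(C) has a chloro substituent but the Cl is not on a carbonyl carbon.
(D) has a methyl-ester group (-C(=O)OCH3) but the carbonyl is bonded to -O-C, not to a halogen.
So the answer is (B).

B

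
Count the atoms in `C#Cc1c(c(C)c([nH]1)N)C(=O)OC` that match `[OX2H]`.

0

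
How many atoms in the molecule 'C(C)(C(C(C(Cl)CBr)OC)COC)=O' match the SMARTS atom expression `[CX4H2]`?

The query [CX4H2] means: sp3 carbon (X4) with exactly two hydrogens.
Check the 14 heavy atoms by environment: 2× C (H2, X4) → match; 3× C (H1, X4) → no; 1× Cl (H0, X1) → no; 1× C (H0, X3) → no; 1× O (H0, X1) → no; 3× C (H3, X4) → no; 1× Br (H0, X1) → no; 2× O (H0, X2) → no.
That gives 2 matching atoms.

2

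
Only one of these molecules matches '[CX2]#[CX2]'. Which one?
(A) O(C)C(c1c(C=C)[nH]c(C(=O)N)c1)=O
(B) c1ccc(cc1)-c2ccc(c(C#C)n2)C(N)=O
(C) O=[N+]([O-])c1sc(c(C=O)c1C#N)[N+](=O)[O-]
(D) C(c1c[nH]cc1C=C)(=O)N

B

[CX2]#[CX2] describes a carbon-carbon triple bond (an alkyne).
(A) has a vinyl group (-CH=CH2) but the C=C is a double bond; both carbons are CX3, not CX2.
(B) contains an ethynyl group (-C#CH), which satisfies every atom and bond constraint.
(C) has a nitrile (-C#N) but the triple bond is C#N, not C#C.
(D) has a vinyl group (-CH=CH2) but the C=C is a double bond; both carbons are CX3, not CX2.
So the answer is (B).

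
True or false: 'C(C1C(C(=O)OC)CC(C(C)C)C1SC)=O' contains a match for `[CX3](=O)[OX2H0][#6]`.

The pattern [CX3](=O)[OX2H0][#6] describes a carbonyl carbon bonded to an oxygen that is itself bonded to carbon (no H on that O) — an ester.
The molecule carries a methyl-ester group (-C(=O)OCH3), whose atoms satisfy every constraint of the query, so the pattern matches.

True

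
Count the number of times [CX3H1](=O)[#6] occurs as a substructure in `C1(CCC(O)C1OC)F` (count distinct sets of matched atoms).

0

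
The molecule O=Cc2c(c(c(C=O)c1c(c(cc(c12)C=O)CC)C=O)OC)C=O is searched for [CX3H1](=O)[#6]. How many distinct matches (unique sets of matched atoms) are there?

5

[CX3H1](=O)[#6] is the SMARTS for an aldehyde: an sp2 carbon with one H, double-bonded to O and single-bonded to carbon.
The molecule carries 5 separate instances of an aldehyde (-CHO) meeting every constraint; each maps to a distinct set of atoms, giving 5 matches.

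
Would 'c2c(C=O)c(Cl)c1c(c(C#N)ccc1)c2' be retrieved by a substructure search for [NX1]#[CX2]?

Yes

The pattern [NX1]#[CX2] describes a nitrogen triple-bonded to a two-connected carbon — a nitrile.
The molecule carries a nitrile (-C#N), whose atoms satisfy every constraint of the query, so the pattern matches.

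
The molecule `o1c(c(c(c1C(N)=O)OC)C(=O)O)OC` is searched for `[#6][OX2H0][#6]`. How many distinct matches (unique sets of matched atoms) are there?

2

[#6][OX2H0][#6] is the SMARTS for an ether: an aliphatic oxygen bridging two carbons with no H on the oxygen.
The molecule carries 2 separate instances of a methoxy ether (-OCH3) meeting every constraint; each maps to a distinct set of atoms, giving 2 matches.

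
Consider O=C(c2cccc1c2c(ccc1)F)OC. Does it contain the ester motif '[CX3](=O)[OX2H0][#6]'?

The pattern [CX3](=O)[OX2H0][#6] describes a carbonyl carbon bonded to an oxygen that is itself bonded to carbon (no H on that O) — an ester.
The molecule carries a methyl-ester group (-C(=O)OCH3), whose atoms satisfy every constraint of the query, so the pattern matches.

Yes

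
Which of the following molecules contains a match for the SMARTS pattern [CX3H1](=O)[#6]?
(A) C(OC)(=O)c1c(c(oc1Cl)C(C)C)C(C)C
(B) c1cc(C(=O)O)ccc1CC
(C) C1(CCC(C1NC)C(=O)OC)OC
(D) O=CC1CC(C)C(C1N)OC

[CX3H1](=O)[#6] describes an sp2 carbon with one H, double-bonded to O and single-bonded to carbon (an aldehyde).
(A) has a methyl-ester group (-C(=O)OCH3) but the carbonyl carbon has H0, not H1.
(B) has a carboxylic acid group (-C(=O)OH) but the carbonyl carbon has H0 and is bonded to O, not H1.
(C) has a methyl-ester group (-C(=O)OCH3) but the carbonyl carbon has H0, not H1.
(D) contains an aldehyde (-CHO), which satisfies every atom and bond constraint.
So the answer is (D).

D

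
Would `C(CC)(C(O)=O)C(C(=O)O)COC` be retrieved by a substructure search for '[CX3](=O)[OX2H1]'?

Yes

The pattern [CX3](=O)[OX2H1] describes an sp2 carbon double-bonded to O and single-bonded to an -OH oxygen — a carboxylic acid.
The molecule carries a carboxylic acid group (-C(=O)OH), whose atoms satisfy every constraint of the query, so the pattern matches.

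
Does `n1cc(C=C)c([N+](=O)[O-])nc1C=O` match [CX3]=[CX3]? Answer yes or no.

Yes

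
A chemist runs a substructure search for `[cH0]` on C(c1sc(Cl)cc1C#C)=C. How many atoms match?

Check the 10 heavy atoms by environment: 1× s (aromatic, H0) → no; 3× c (aromatic, H0) → match; 1× c (aromatic, H1) → no; 1× C (H0) → no; 2× C (H1) → no; 1× C (H2) → no; 1× Cl (H0) → no.
That gives 3 matching atoms.

3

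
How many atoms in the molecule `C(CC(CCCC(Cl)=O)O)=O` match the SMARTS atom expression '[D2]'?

5

The query [D2] means: atom with exactly two heavy-atom neighbours.
Check the 11 heavy atoms by environment: 5× C (D2) → match; 2× C (D3) → no; 3× O (D1) → no; 1× Cl (D1) → no.
That gives 5 matching atoms.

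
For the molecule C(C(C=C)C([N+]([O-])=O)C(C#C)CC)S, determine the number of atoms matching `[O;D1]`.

The query [O;D1] means: aliphatic oxygen bonded to exactly one heavy atom.
Check the 14 heavy atoms by environment: 4× C (D2) → no; 3× C (D3) → no; 3× C (D1) → no; 1× N (charge +1, D3) → no; 1× O (charge -1, D1) → match; 1× O (D1) → match; 1× S (D1) → no.
Summing the matching environments: 1 + 1 = 2 matching atoms.

2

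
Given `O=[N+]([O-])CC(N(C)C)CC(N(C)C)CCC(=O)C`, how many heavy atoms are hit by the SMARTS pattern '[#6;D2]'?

4

The query [#6;D2] means: any carbon bonded to exactly two heavy atoms.
Check the 18 heavy atoms by environment: 4× C (D2) → match; 3× C (D3) → no; 2× N (D3) → no; 5× C (D1) → no; 2× O (D1) → no; 1× N (charge +1, D3) → no; 1× O (charge -1, D1) → no.
That gives 4 matching atoms.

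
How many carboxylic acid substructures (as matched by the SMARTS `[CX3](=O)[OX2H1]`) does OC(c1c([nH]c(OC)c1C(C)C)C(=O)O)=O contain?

2

[CX3](=O)[OX2H1] is the SMARTS for a carboxylic acid: an sp2 carbon double-bonded to O and single-bonded to an -OH oxygen.
The molecule carries 2 separate instances of a carboxylic acid group (-C(=O)OH) meeting every constraint; each maps to a distinct set of atoms, giving 2 matches.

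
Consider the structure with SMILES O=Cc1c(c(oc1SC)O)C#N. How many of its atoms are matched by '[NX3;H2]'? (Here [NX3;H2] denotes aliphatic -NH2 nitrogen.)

0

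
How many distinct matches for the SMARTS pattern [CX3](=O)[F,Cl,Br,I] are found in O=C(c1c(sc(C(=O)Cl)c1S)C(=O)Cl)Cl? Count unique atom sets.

3

[CX3](=O)[F,Cl,Br,I] is the SMARTS for an acyl halide: a carbonyl carbon bonded to a halogen.
The molecule carries 3 separate instances of an acyl chloride (-C(=O)Cl) meeting every constraint; each maps to a distinct set of atoms, giving 3 matches.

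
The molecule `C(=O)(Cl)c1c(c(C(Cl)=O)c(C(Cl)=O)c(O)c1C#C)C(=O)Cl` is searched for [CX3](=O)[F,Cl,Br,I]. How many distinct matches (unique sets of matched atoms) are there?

4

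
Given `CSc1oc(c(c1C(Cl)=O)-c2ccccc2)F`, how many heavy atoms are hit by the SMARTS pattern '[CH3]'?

Check the 17 heavy atoms by environment: 1× o (aromatic, H0) → no; 5× c (aromatic, H0) → no; 5× c (aromatic, H1) → no; 1× S (H0) → no; 1× C (H3) → match; 1× C (H0) → no; 1× O (H0) → no; 1× Cl (H0) → no; 1× F (H0) → no.
That gives 1 matching atom.

1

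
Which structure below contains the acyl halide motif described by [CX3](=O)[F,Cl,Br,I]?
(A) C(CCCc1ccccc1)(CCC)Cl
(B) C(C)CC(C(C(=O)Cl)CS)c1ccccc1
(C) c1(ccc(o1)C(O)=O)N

B

[CX3](=O)[F,Cl,Br,I] describes a carbonyl carbon bonded to a halogen (an acyl halide).
(A) has a chloro substituent but the Cl is not on a carbonyl carbon.
(B) contains an acyl chloride (-C(=O)Cl), which satisfies every atom and bond constraint.
(C) has a carboxylic acid group (-C(=O)OH) but the carbonyl is bonded to -OH, not to a halogen.
So the answer is (B).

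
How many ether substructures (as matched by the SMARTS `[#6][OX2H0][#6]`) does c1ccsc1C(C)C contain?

[#6][OX2H0][#6] is the SMARTS for an ether: an aliphatic oxygen bridging two carbons with no H on the oxygen.
No fragment in the molecule satisfies every constraint, giving 0 matches.

0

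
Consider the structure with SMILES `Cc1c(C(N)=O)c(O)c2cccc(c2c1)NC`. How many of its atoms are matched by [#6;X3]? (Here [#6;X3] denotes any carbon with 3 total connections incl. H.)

11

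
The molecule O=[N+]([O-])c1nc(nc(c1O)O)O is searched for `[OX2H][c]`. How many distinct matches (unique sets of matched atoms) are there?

[OX2H][c] is the SMARTS for a phenol: a hydroxyl oxygen attached to an aromatic carbon.
The molecule carries 3 separate instances of a hydroxyl group (-OH) meeting every constraint; each maps to a distinct set of atoms, giving 3 matches.

3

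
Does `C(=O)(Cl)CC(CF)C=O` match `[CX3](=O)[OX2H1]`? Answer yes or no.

The pattern [CX3](=O)[OX2H1] describes an sp2 carbon double-bonded to O and single-bonded to an -OH oxygen — a carboxylic acid.
The closest candidate here is an aldehyde (-CHO), but there is no singly-bonded oxygen on the carbonyl carbon. No other fragment satisfies the full query, so there is no match.

No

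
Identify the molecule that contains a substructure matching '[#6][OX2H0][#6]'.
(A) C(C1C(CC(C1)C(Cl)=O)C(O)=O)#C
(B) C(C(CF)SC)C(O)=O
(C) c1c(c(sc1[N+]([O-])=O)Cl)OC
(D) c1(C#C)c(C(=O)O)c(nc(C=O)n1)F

C

[#6][OX2H0][#6] describes an aliphatic oxygen bridging two carbons with no H on the oxygen (an ether).
(A) has a carboxylic acid group (-C(=O)OH) but the -OH oxygen has H1; the =O is OX1, not OX2.
(B) has a carboxylic acid group (-C(=O)OH) but the -OH oxygen has H1; the =O is OX1, not OX2.
(C) contains a methoxy ether (-OCH3), which satisfies every atom and bond constraint.
(D) has a carboxylic acid group (-C(=O)OH) but the -OH oxygen has H1; the =O is OX1, not OX2.
So the answer is (C).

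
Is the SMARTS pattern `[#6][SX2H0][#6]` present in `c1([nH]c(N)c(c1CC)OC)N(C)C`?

No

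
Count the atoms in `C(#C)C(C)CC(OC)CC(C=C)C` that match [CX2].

2

The query [CX2] means: C with X2: aliphatic carbon with exactly 2 total connections.
Check the 13 heavy atoms by environment: 8× C (X4) → no; 1× O (X2) → no; 2× C (X2) → match; 2× C (X3) → no.
That gives 2 matching atoms.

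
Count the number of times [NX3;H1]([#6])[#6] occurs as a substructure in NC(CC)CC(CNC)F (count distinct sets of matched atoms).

1

[NX3;H1]([#6])[#6] is the SMARTS for a secondary amine: a trivalent nitrogen with one H, bonded to two carbons.
Exactly one fragment in the molecule meets all constraints, giving 1 match.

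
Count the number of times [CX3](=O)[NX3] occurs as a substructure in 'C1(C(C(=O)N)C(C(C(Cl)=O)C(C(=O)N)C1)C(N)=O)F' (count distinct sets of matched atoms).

[CX3](=O)[NX3] is the SMARTS for an amide: a carbonyl carbon bonded to a trivalent nitrogen.
The molecule carries 3 separate instances of a primary amide (-C(=O)NH2) meeting every constraint; each maps to a distinct set of atoms, giving 3 matches.

3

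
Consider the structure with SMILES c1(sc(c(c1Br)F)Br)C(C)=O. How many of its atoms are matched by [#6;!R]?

The query [#6;!R] means: carbon not in any ring.
Check the 11 heavy atoms by environment: 1× s (aromatic, in 5-ring) → no; 4× c (aromatic, in 5-ring) → no; 2× C (acyclic) → match; 1× O (acyclic) → no; 2× Br (acyclic) → no; 1× F (acyclic) → no.
That gives 2 matching atoms.

2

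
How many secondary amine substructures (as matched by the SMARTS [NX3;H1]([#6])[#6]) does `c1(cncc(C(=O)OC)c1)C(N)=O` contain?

[NX3;H1]([#6])[#6] is the SMARTS for a secondary amine: a trivalent nitrogen with one H, bonded to two carbons.
The molecule has a primary amide (-C(=O)NH2), but the -C(=O)NH2 nitrogen has H2, not H1; nothing else fits, so there are 0 matches.

0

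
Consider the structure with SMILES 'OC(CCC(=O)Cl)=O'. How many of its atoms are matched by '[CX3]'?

2

The query [CX3] means: C with X3: aliphatic carbon with exactly 3 total connections.
Check the 8 heavy atoms by environment: 2× C (X4) → no; 2× C (X3) → match; 2× O (X1) → no; 1× O (X2) → no; 1× Cl (X1) → no.
That gives 2 matching atoms.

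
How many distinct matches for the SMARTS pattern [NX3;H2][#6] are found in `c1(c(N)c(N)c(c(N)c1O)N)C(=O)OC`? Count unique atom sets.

4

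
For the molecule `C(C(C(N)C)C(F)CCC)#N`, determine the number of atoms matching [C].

8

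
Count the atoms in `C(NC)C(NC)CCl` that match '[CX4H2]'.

2

Check the 8 heavy atoms by environment: 2× C (H2, X4) → match; 1× C (H1, X4) → no; 2× N (H1, X3) → no; 2× C (H3, X4) → no; 1× Cl (H0, X1) → no.
That gives 2 matching atoms.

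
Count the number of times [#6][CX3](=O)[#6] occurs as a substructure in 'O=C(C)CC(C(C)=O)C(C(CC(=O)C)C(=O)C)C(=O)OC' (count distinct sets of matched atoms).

[#6][CX3](=O)[#6] is the SMARTS for a ketone: a carbonyl carbon (no H) flanked by two carbons.
The molecule carries 4 separate instances of an acetyl/ketone group (-C(=O)CH3) meeting every constraint; each maps to a distinct set of atoms, giving 4 matches.

4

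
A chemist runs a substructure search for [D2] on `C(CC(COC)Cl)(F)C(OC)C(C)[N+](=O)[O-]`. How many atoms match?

The query [D2] means: atom with exactly two heavy-atom neighbours.
Check the 16 heavy atoms by environment: 3× C (D1) → no; 4× C (D3) → no; 2× C (D2) → match; 1× N (charge +1, D3) → no; 1× O (charge -1, D1) → no; 1× O (D1) → no; 2× O (D2) → match; 1× F (D1) → no; 1× Cl (D1) → no.
Summing the matching environments: 2 + 2 = 4 matching atoms.

4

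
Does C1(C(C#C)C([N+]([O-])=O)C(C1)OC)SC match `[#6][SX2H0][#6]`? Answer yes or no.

Yes

The pattern [#6][SX2H0][#6] describes an aliphatic sulfur bridging two carbons with no H on the sulfur — a thioether.
The molecule carries a methylthio ether (-SCH3), whose atoms satisfy every constraint of the query, so the pattern matches.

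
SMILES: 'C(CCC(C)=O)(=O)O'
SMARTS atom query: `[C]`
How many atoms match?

5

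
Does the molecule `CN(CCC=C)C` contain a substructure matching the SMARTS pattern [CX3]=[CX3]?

Yes

The pattern [CX3]=[CX3] describes a non-aromatic C=C double bond between two sp2 carbons — an alkene.
The molecule carries a vinyl group (-CH=CH2), whose atoms satisfy every constraint of the query, so the pattern matches.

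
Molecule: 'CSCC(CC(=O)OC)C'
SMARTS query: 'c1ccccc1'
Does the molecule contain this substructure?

No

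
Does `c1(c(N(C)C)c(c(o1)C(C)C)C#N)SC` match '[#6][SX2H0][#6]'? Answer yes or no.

Yes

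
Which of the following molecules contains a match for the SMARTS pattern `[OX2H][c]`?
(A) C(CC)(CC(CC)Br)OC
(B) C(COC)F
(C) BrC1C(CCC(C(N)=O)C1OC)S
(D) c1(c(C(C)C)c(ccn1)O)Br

[OX2H][c] describes a hydroxyl oxygen attached to an aromatic carbon (a phenol).
(A) has a methoxy ether (-OCH3) but the oxygen has H0, not H1.
(B) has a methoxy ether (-OCH3) but the oxygen has H0, not H1.
(C) has a methoxy ether (-OCH3) but the oxygen has H0, not H1.
(D) contains a hydroxyl group (-OH), which satisfies every atom and bond constraint.
So the answer is (D).

D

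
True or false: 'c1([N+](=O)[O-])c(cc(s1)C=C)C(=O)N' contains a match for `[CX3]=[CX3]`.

True

The pattern [CX3]=[CX3] describes a non-aromatic C=C double bond between two sp2 carbons — an alkene.
The molecule carries a vinyl group (-CH=CH2), whose atoms satisfy every constraint of the query, so the pattern matches.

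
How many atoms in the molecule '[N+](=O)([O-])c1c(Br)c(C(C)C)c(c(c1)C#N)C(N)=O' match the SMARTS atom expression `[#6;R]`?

The query [#6;R] means: carbon that is part of a ring.
Check the 18 heavy atoms by environment: 6× c (aromatic, in 6-ring) → match; 1× Br (acyclic) → no; 5× C (acyclic) → no; 2× N (acyclic) → no; 2× O (acyclic) → no; 1× N (charge +1, acyclic) → no; 1× O (charge -1, acyclic) → no.
That gives 6 matching atoms.

6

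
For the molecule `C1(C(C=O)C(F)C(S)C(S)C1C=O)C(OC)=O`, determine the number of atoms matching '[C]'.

Check the 17 heavy atoms by environment: 10× C → match; 1× F → no; 2× S → no; 4× O → no.
That gives 10 matching atoms.

10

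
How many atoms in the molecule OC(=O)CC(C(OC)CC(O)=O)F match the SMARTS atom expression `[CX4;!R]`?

5

Check the 13 heavy atoms by environment: 5× C (X4, acyclic) → match; 3× O (X2, acyclic) → no; 2× C (X3, acyclic) → no; 2× O (X1, acyclic) → no; 1× F (X1, acyclic) → no.
That gives 5 matching atoms.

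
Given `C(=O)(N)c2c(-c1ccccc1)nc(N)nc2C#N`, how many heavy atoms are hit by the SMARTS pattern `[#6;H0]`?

The query [#6;H0] means: any carbon with no attached hydrogen.
Check the 18 heavy atoms by environment: 2× n (aromatic, H0) → no; 5× c (aromatic, H0) → match; 2× N (H2) → no; 5× c (aromatic, H1) → no; 2× C (H0) → match; 1× O (H0) → no; 1× N (H0) → no.
Summing the matching environments: 5 + 2 = 7 matching atoms.

7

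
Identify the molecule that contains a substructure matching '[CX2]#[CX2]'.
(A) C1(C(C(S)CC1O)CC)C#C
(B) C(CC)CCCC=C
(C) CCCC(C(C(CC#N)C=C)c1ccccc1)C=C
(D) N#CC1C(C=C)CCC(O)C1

[CX2]#[CX2] describes a carbon-carbon triple bond (an alkyne).
(A) contains an ethynyl group (-C#CH), which satisfies every atom and bond constraint.
(B) has a vinyl group (-CH=CH2) but the C=C is a double bond; both carbons are CX3, not CX2.
(C) has a vinyl group (-CH=CH2) but the C=C is a double bond; both carbons are CX3, not CX2.
(D) has a vinyl group (-CH=CH2) but the C=C is a double bond; both carbons are CX3, not CX2.
So the answer is (A).

A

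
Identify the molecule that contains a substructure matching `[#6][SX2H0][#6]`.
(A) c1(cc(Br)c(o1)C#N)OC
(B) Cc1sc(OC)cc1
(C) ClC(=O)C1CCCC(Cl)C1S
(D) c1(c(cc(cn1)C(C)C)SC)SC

[#6][SX2H0][#6] describes an aliphatic sulfur bridging two carbons with no H on the sulfur (a thioether).
(A) has a methoxy ether (-OCH3) but the bridging atom is O, not S.
(B) has a methoxy ether (-OCH3) but the bridging atom is O, not S.
(C) has a thiol (-SH) but the sulfur has H1, not H0 bridging two carbons.
(D) contains a methylthio ether (-SCH3), which satisfies every atom and bond constraint.
So the answer is (D).

D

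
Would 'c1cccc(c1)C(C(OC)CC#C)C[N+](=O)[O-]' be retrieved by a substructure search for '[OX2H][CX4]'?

No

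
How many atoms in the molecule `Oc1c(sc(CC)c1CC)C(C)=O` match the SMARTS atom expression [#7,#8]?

The query [#7,#8] means: nitrogen or oxygen (comma = OR).
Check the 13 heavy atoms by environment: 1× s (aromatic) → no; 4× c (aromatic) → no; 6× C → no; 2× O → match.
That gives 2 matching atoms.

2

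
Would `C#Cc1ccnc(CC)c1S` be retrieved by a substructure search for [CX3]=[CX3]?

The pattern [CX3]=[CX3] describes a non-aromatic C=C double bond between two sp2 carbons — an alkene.
The closest candidate here is an ethyl group (-CH2CH3), but its C-C bond is a single bond between CX4 carbons, not CX3=CX3. No other fragment satisfies the full query, so there is no match.

No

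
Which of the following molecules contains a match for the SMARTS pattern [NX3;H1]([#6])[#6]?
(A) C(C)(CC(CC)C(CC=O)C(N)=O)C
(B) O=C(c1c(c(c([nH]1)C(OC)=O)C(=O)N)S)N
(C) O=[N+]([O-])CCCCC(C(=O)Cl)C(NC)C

C

[NX3;H1]([#6])[#6] describes a trivalent nitrogen with one H, bonded to two carbons (a secondary amine).
(A) has a primary amide (-C(=O)NH2) but the -C(=O)NH2 nitrogen has H2, not H1.
(B) has a primary amide (-C(=O)NH2) but the -C(=O)NH2 nitrogen has H2, not H1.
(C) contains an N-methylamino group (-NHCH3), which satisfies every atom and bond constraint.
So the answer is (C).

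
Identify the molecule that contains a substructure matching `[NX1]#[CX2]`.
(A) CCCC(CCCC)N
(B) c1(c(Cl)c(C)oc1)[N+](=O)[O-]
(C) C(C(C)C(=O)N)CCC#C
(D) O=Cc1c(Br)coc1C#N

D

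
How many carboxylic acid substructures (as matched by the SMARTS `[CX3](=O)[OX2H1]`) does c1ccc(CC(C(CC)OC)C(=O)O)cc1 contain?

1

[CX3](=O)[OX2H1] is the SMARTS for a carboxylic acid: an sp2 carbon double-bonded to O and single-bonded to an -OH oxygen.
Exactly one fragment in the molecule meets all constraints, giving 1 match.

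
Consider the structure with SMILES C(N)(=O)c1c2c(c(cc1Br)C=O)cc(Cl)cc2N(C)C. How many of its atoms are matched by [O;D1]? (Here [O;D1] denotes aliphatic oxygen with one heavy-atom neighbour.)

2

Check the 20 heavy atoms by environment: 7× c (aromatic, D3) → no; 3× c (aromatic, D2) → no; 1× Br (D1) → no; 1× Cl (D1) → no; 1× N (D3) → no; 2× C (D1) → no; 1× C (D2) → no; 2× O (D1) → match; 1× C (D3) → no; 1× N (D1) → no.
That gives 2 matching atoms.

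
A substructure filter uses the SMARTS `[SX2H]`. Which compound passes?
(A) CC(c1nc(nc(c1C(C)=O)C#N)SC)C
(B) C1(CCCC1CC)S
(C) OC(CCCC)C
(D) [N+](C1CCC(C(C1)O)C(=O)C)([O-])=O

B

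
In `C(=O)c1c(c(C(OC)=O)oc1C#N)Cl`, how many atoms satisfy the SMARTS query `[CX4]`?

1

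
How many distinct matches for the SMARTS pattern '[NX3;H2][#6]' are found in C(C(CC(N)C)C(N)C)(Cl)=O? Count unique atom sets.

[NX3;H2][#6] is the SMARTS for a primary amine: a trivalent nitrogen with two H attached to carbon.
The molecule carries 2 separate instances of a primary amino group (-NH2) meeting every constraint; each maps to a distinct set of atoms, giving 2 matches.

2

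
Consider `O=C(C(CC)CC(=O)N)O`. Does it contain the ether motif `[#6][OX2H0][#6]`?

No

The pattern [#6][OX2H0][#6] describes an aliphatic oxygen bridging two carbons with no H on the oxygen — an ether.
The closest candidate here is a carboxylic acid group (-C(=O)OH), but the -OH oxygen has H1; the =O is OX1, not OX2. No other fragment satisfies the full query, so there is no match.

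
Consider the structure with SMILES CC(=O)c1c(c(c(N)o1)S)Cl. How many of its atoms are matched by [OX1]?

1

The query [OX1] means: aliphatic oxygen with one total connection — typically a carbonyl =O or an oxide.
Check the 11 heavy atoms by environment: 1× o (aromatic, X2) → no; 4× c (aromatic, X3) → no; 1× C (X3) → no; 1× O (X1) → match; 1× C (X4) → no; 1× S (X2) → no; 1× Cl (X1) → no; 1× N (X3) → no.
That gives 1 matching atom.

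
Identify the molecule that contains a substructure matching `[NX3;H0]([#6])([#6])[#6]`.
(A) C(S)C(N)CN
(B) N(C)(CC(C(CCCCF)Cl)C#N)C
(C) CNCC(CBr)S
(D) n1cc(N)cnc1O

B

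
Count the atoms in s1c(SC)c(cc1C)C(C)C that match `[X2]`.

The query [X2] means: any atom with exactly two total connections (bonds + H).
Check the 11 heavy atoms by environment: 1× s (aromatic, X2) → match; 4× c (aromatic, X3) → no; 5× C (X4) → no; 1× S (X2) → match.
Summing the matching environments: 1 + 1 = 2 matching atoms.

2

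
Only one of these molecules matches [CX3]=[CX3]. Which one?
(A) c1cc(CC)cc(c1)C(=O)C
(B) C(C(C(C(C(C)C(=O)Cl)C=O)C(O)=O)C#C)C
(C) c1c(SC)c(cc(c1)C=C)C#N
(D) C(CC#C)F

[CX3]=[CX3] describes a non-aromatic C=C double bond between two sp2 carbons (an alkene).
(A) has an ethyl group (-CH2CH3) but its C-C bond is a single bond between CX4 carbons, not CX3=CX3.
(B) has an ethynyl group (-C#CH) but the C-C bond is a triple bond, not a double bond.
(C) contains a vinyl group (-CH=CH2), which satisfies every atom and bond constraint.
(D) has an ethynyl group (-C#CH) but the C-C bond is a triple bond, not a double bond.
So the answer is (C).

C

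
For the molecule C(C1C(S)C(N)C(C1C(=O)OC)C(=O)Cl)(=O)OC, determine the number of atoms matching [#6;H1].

The query [#6;H1] means: any carbon bearing exactly one hydrogen.
Check the 18 heavy atoms by environment: 5× C (H1) → match; 1× N (H2) → no; 3× C (H0) → no; 5× O (H0) → no; 1× Cl (H0) → no; 2× C (H3) → no; 1× S (H1) → no.
That gives 5 matching atoms.

5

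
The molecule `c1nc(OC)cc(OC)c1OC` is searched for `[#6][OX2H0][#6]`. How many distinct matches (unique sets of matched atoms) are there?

[#6][OX2H0][#6] is the SMARTS for an ether: an aliphatic oxygen bridging two carbons with no H on the oxygen.
The molecule carries 3 separate instances of a methoxy ether (-OCH3) meeting every constraint; each maps to a distinct set of atoms, giving 3 matches.

3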